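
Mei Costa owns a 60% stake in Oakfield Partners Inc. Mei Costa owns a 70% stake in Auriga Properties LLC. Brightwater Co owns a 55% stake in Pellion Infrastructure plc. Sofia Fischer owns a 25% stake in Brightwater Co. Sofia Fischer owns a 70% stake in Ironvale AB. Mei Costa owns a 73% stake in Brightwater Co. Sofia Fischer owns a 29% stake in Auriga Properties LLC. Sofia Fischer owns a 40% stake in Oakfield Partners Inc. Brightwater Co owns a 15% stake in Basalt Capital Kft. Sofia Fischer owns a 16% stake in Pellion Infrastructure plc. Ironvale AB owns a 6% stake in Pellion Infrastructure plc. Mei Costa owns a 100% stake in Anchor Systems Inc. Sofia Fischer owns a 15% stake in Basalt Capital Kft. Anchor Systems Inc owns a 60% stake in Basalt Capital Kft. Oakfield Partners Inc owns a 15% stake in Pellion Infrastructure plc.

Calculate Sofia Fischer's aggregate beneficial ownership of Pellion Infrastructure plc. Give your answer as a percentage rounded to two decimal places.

Sofia reaches Pellion along 4 paths.
Via Oakfield: 40% × 15% = 6%.
Via Brightwater: 25% × 55% = 13.75%.
Via Ironvale: 70% × 6% = 4.2%.
Direct stake: 16% = 16%.
Total: 6% + 13.75% + 4.2% + 16% = 39.95%.

39.95%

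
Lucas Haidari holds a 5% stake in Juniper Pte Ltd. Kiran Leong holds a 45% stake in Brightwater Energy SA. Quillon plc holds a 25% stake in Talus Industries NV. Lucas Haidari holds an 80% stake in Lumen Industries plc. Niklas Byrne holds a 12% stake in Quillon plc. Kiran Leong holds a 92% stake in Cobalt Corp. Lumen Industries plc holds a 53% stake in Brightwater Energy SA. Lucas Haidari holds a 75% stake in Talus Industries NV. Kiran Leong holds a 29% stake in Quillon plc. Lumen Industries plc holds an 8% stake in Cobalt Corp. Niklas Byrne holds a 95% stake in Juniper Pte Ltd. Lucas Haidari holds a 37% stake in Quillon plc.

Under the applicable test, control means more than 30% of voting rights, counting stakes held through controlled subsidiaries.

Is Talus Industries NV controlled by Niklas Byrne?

Niklas holds 95% of Juniper, so Niklas controls Juniper.
Neither Niklas nor any entity Niklas controls holds any voting interest in Talus.
So Niklas does not control Talus.

No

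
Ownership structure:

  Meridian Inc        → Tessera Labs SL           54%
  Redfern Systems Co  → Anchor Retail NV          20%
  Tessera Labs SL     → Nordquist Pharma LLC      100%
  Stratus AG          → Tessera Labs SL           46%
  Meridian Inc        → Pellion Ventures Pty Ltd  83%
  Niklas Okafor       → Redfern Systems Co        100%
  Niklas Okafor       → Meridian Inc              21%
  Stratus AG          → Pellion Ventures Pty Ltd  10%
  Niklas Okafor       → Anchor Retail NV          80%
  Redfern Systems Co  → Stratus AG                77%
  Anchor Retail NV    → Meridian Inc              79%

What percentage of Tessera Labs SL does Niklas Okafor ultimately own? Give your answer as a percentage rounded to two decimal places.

Niklas reaches Tessera along 4 paths.
Via Redfern → Anchor → Meridian: 100% × 20% × 79% × 54% = 8.532%.
Via Anchor → Meridian: 80% × 79% × 54% = 34.128%.
Via Meridian: 21% × 54% = 11.34%.
Via Redfern → Stratus: 100% × 77% × 46% = 35.42%.
Total: 8.532% + 34.128% + 11.34% + 35.42% = 89.42%.

89.42%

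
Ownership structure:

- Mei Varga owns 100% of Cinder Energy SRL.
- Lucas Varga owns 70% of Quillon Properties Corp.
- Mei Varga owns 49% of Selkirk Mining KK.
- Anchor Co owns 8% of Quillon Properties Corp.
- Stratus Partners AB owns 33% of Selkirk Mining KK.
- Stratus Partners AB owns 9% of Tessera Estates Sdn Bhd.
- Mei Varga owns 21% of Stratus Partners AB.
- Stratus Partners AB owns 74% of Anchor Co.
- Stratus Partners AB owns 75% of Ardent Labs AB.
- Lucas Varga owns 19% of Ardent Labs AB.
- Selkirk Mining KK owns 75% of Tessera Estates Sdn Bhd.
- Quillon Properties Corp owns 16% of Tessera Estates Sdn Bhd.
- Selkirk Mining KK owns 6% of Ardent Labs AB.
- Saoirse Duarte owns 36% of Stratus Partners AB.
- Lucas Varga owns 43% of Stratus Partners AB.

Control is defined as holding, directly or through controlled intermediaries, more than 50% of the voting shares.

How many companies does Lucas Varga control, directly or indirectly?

1

Lucas holds 70% of Quillon, so Lucas controls Quillon.
No other company's threshold is met.
Lucas controls 1 company.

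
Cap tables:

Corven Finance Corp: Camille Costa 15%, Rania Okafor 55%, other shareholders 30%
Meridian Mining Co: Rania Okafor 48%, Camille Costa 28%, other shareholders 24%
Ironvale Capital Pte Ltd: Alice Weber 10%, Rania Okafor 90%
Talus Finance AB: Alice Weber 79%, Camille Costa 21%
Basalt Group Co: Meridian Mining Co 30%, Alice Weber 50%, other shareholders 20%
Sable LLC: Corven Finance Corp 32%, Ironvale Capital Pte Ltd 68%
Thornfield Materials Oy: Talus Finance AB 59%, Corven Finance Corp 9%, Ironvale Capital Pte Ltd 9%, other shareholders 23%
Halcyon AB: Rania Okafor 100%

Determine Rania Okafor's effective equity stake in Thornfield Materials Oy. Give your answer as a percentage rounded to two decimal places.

13.05%

Rania reaches Thornfield along 2 paths.
Via Corven: 55% × 9% = 4.95%.
Via Ironvale: 90% × 9% = 8.1%.
Total: 4.95% + 8.1% = 13.05%.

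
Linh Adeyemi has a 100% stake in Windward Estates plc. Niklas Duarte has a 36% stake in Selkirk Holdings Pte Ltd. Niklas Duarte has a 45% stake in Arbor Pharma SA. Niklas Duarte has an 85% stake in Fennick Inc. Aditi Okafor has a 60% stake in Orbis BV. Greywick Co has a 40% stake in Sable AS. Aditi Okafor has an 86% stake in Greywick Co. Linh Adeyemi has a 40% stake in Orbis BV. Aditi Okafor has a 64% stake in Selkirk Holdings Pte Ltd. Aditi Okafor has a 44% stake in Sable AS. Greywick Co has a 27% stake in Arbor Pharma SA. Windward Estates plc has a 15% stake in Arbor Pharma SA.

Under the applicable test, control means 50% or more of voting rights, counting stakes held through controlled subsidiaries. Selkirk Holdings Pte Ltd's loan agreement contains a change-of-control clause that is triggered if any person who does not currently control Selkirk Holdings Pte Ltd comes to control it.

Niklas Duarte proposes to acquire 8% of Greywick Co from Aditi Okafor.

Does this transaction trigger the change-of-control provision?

No

The purchase adds only to Niklas's holdings (Aditi's stake shrinks), so Niklas is the only person who could newly come to control Selkirk.
Niklas holds 85% of Fennick, so Niklas controls Fennick.
In Selkirk, Niklas's side holds only 36%, not ≥ 50%.
So before the transaction, Niklas does not control Selkirk.
After the purchase, Niklas holds 8% of Greywick directly, and Aditi's stake falls to 78%.
Niklas's side now holds 8% of Greywick, not ≥ 50%, so Niklas still does not control Greywick.
After the transaction, Niklas's side holds 36% of Selkirk, not ≥ 50%, so Niklas still does not control Selkirk.
No new person acquires control, so the clause is not triggered.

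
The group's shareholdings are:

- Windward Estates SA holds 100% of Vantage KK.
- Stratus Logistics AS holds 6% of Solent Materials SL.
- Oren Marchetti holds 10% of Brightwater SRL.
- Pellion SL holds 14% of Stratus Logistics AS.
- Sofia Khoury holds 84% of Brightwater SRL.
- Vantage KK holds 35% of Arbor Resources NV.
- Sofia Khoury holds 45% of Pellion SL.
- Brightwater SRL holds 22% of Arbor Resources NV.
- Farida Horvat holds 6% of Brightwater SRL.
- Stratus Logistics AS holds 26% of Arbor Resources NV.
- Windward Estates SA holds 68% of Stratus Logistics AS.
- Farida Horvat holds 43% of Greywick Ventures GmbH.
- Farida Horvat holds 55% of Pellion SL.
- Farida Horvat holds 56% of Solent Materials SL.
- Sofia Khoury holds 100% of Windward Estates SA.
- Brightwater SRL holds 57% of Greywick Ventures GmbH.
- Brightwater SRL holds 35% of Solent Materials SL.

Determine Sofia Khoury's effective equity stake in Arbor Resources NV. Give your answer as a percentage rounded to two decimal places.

Sofia reaches Arbor along 4 paths.
Via Brightwater: 84% × 22% = 18.48%.
Via Pellion → Stratus: 45% × 14% × 26% = 1.638%.
Via Windward → Stratus: 100% × 68% × 26% = 17.68%.
Via Windward → Vantage: 100% × 100% × 35% = 35%.
Total: 18.48% + 1.638% + 17.68% + 35% = 72.798%.
Rounded: 72.80%.

72.80%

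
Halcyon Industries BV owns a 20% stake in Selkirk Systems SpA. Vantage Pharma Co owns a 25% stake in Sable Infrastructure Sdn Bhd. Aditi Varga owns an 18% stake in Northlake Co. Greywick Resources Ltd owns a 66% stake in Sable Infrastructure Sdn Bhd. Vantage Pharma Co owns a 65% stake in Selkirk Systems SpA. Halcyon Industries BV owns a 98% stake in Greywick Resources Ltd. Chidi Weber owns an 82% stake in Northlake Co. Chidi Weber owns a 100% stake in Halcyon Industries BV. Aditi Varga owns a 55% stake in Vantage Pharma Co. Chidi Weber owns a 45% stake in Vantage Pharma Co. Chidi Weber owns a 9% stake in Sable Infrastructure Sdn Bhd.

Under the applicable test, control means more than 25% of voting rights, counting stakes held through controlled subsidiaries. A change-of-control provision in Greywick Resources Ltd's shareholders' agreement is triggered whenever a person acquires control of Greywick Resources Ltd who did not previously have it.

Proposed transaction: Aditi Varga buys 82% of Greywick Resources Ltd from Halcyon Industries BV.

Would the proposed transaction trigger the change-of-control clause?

The purchase adds only to Aditi's holdings (Halcyon's stake shrinks), so Aditi is the only person who could newly come to control Greywick.
Aditi holds 55% of Vantage, so Aditi controls Vantage.
Vantage holds 65% of Selkirk, so Aditi controls Selkirk.
Neither Aditi nor any entity Aditi controls holds any voting interest in Greywick.
So before the transaction, Aditi does not control Greywick.
After the purchase, Aditi holds 82% of Greywick directly, and Halcyon's stake falls to 16%.
Aditi holds 82% of Greywick, so Aditi controls Greywick.
Aditi did not control Greywick before and does after, so the clause is triggered.

Yes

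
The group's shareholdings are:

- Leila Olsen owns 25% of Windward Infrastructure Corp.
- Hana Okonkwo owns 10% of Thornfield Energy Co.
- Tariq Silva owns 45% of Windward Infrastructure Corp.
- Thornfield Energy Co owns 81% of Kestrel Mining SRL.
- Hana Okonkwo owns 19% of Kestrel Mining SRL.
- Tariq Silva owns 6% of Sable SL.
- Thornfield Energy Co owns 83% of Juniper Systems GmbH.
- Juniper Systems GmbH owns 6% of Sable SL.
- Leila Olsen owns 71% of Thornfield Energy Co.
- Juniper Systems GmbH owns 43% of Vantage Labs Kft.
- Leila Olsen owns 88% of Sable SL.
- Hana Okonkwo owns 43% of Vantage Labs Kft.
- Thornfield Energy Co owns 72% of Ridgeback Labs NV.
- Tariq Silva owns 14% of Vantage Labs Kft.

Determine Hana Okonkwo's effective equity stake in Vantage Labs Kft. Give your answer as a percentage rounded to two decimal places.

Hana reaches Vantage along 2 paths.
Via Thornfield → Juniper: 10% × 83% × 43% = 3.569%.
Direct stake: 43% = 43%.
Total: 3.569% + 43% = 46.569%.
Rounded: 46.57%.

46.57%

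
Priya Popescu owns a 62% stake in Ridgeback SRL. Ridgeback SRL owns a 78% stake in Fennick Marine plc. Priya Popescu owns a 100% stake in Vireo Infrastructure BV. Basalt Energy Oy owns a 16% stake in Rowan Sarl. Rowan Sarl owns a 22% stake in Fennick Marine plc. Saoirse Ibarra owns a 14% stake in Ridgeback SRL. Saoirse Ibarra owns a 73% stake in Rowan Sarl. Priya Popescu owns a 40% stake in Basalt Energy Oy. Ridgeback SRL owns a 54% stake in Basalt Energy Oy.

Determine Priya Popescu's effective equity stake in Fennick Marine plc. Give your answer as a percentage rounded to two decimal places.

Priya reaches Fennick along 3 paths.
Via Ridgeback → Basalt → Rowan: 62% × 54% × 16% × 22% = 1.178496%.
Via Basalt → Rowan: 40% × 16% × 22% = 1.408%.
Via Ridgeback: 62% × 78% = 48.36%.
Total: 1.178496% + 1.408% + 48.36% = 50.946496%.
Rounded: 50.95%.

50.95%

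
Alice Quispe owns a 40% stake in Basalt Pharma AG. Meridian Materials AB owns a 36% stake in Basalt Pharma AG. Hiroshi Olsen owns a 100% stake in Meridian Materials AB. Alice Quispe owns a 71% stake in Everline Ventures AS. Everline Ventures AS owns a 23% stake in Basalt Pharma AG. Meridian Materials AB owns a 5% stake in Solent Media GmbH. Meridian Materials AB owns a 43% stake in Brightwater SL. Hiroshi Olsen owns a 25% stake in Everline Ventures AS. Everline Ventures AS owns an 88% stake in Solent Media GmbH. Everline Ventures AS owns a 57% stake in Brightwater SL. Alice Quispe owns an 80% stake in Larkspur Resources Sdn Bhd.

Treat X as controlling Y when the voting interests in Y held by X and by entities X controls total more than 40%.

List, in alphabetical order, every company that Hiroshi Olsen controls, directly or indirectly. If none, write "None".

Brightwater SL, Meridian Materials AB

Hiroshi holds 100% of Meridian, so Hiroshi controls Meridian.
Meridian holds 43% of Brightwater, so Hiroshi controls Brightwater.
No other company's threshold is met.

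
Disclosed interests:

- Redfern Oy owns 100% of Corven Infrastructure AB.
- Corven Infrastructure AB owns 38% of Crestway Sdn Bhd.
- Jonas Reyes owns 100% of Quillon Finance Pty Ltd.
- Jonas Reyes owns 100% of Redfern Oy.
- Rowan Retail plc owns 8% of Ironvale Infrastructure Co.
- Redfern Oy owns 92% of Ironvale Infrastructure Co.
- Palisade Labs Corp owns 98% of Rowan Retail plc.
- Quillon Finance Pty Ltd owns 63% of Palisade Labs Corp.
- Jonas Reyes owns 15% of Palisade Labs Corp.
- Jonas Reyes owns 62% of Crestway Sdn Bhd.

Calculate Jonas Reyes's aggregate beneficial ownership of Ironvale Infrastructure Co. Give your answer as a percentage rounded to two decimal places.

Jonas reaches Ironvale along 3 paths.
Via Redfern: 100% × 92% = 92%.
Via Palisade → Rowan: 15% × 98% × 8% = 1.176%.
Via Quillon → Palisade → Rowan: 100% × 63% × 98% × 8% = 4.9392%.
Total: 92% + 1.176% + 4.9392% = 98.1152%.
Rounded: 98.12%.

98.12%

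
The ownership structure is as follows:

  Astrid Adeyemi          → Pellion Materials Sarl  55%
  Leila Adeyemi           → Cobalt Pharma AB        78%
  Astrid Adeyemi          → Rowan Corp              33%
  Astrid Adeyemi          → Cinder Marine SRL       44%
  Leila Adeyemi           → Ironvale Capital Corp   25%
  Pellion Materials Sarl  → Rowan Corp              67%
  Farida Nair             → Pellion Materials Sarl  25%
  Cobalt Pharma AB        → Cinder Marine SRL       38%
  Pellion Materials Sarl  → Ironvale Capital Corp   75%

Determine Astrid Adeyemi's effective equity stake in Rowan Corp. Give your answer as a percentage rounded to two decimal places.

Astrid reaches Rowan along 2 paths.
Direct stake: 33% = 33%.
Via Pellion: 55% × 67% = 36.85%.
Total: 33% + 36.85% = 69.85%.

69.85%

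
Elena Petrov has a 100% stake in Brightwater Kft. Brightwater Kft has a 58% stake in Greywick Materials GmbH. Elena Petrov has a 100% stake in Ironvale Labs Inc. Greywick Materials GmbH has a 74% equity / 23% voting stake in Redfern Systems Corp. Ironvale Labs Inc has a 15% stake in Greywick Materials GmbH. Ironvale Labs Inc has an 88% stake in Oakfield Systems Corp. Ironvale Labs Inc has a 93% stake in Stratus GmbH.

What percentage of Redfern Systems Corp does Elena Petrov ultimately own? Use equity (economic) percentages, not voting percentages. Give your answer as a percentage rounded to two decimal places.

54.02%

Elena reaches Redfern along 2 paths.
Via Brightwater → Greywick: 100% × 58% × 74% = 42.92%.
Via Ironvale → Greywick: 100% × 15% × 74% = 11.1%.
Total: 42.92% + 11.1% = 54.02%.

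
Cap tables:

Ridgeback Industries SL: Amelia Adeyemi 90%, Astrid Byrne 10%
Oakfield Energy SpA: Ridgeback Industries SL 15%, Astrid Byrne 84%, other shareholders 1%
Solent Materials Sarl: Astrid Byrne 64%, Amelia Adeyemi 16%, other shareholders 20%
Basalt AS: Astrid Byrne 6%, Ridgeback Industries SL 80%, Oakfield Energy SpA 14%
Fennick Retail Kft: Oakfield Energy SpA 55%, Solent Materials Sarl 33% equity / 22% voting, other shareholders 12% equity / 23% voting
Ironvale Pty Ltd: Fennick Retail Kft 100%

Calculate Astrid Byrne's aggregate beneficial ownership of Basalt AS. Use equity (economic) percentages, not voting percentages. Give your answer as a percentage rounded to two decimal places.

25.97%

Astrid reaches Basalt along 4 paths.
Direct stake: 6% = 6%.
Via Ridgeback: 10% × 80% = 8%.
Via Ridgeback → Oakfield: 10% × 15% × 14% = 0.21%.
Via Oakfield: 84% × 14% = 11.76%.
Total: 6% + 8% + 0.21% + 11.76% = 25.97%.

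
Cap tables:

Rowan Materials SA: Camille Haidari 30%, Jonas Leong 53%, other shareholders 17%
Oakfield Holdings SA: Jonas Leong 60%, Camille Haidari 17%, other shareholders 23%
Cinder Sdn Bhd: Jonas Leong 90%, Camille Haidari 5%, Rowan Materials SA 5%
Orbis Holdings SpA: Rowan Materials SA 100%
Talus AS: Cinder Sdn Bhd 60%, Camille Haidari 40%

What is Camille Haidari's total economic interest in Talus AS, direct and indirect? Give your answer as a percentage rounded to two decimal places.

Camille reaches Talus along 3 paths.
Via Cinder: 5% × 60% = 3%.
Via Rowan → Cinder: 30% × 5% × 60% = 0.9%.
Direct stake: 40% = 40%.
Total: 3% + 0.9% + 40% = 43.9%.
Rounded: 43.90%.

43.90%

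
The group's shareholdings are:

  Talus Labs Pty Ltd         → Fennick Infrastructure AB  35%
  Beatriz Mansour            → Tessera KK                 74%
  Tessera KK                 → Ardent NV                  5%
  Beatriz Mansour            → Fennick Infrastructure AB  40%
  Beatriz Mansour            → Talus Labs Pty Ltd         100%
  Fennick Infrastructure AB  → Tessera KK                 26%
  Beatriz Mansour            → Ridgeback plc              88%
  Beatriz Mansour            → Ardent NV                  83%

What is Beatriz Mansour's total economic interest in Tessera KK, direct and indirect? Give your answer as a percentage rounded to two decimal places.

Beatriz reaches Tessera along 3 paths.
Via Talus → Fennick: 100% × 35% × 26% = 9.1%.
Via Fennick: 40% × 26% = 10.4%.
Direct stake: 74% = 74%.
Total: 9.1% + 10.4% + 74% = 93.5%.
Rounded: 93.50%.

93.50%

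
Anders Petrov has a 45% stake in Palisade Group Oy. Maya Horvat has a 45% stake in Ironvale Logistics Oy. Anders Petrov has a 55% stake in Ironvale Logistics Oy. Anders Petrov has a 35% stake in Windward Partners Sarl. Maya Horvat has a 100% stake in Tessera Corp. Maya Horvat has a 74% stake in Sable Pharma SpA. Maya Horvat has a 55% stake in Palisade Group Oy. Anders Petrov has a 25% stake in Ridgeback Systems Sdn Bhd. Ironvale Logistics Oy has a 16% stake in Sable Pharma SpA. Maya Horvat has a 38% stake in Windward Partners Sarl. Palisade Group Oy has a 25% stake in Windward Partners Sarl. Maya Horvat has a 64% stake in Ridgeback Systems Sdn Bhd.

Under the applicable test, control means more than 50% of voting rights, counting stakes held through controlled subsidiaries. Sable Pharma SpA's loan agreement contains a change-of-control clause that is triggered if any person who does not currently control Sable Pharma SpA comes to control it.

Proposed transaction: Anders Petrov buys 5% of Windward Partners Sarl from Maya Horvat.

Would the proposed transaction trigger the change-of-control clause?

The purchase adds only to Anders's holdings (Maya's stake shrinks), so Anders is the only person who could newly come to control Sable.
Anders holds 55% of Ironvale, so Anders controls Ironvale.
In Sable, Anders's side holds only 16%, not > 50%.
So before the transaction, Anders does not control Sable.
After the purchase, Anders's direct stake in Windward rises to 35% + 5% = 40%, and Maya's stake falls to 33%.
Anders's side now holds 40% of Windward, not > 50%, so Anders still does not control Windward.
After the transaction, Anders's side holds 16% of Sable, not > 50%, so Anders still does not control Sable.
No new person acquires control, so the clause is not triggered.

No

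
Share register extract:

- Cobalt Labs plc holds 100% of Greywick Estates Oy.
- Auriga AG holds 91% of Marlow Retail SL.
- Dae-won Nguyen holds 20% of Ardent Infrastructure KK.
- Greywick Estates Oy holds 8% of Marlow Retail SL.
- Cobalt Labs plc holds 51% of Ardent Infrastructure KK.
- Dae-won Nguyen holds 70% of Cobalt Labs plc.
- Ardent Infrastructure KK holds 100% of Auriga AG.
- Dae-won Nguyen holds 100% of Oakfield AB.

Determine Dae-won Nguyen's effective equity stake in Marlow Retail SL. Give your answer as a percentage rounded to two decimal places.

56.29%

Dae-won reaches Marlow along 3 paths.
Via Ardent → Auriga: 20% × 100% × 91% = 18.2%.
Via Cobalt → Ardent → Auriga: 70% × 51% × 100% × 91% = 32.487%.
Via Cobalt → Greywick: 70% × 100% × 8% = 5.6%.
Total: 18.2% + 32.487% + 5.6% = 56.287%.
Rounded: 56.29%.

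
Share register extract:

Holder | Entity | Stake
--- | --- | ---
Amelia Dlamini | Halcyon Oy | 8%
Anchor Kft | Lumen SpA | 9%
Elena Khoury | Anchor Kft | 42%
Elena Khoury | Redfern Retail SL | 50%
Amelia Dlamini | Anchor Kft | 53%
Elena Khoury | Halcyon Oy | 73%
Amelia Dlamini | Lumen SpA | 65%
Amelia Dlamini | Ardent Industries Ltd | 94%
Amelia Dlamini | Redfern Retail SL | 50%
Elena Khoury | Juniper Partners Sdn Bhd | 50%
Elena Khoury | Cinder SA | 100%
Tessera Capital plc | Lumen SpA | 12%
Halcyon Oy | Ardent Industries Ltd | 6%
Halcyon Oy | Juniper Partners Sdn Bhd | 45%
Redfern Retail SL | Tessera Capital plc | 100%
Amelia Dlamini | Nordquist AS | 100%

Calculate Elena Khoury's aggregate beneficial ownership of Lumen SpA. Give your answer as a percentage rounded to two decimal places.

Elena reaches Lumen along 2 paths.
Via Anchor: 42% × 9% = 3.78%.
Via Redfern → Tessera: 50% × 100% × 12% = 6%.
Total: 3.78% + 6% = 9.78%.

9.78%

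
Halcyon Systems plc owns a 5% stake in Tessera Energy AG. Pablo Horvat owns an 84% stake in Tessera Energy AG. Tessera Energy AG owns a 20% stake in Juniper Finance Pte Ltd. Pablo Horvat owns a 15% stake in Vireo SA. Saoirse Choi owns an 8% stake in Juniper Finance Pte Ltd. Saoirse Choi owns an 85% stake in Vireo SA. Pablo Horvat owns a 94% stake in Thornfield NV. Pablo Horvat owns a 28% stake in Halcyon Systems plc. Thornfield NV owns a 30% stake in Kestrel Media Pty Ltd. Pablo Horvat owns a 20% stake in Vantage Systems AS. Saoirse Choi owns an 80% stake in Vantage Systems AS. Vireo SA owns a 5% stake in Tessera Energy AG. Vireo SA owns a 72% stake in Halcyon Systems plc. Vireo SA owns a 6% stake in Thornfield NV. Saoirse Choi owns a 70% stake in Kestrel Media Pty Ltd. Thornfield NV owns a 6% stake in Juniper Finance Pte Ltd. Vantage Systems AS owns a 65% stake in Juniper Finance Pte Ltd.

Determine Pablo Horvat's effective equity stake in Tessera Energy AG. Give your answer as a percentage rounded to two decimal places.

86.69%

Pablo reaches Tessera along 4 paths.
Via Vireo: 15% × 5% = 0.75%.
Via Vireo → Halcyon: 15% × 72% × 5% = 0.54%.
Via Halcyon: 28% × 5% = 1.4%.
Direct stake: 84% = 84%.
Total: 0.75% + 0.54% + 1.4% + 84% = 86.69%.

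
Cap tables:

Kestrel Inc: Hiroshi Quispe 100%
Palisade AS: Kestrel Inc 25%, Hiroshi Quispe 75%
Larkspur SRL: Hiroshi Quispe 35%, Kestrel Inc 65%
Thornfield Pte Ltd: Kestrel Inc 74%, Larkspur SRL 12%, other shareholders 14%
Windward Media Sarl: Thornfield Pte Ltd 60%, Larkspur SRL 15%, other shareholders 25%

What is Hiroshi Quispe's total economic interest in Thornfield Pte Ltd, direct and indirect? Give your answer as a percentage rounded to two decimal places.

Hiroshi reaches Thornfield along 3 paths.
Via Kestrel: 100% × 74% = 74%.
Via Larkspur: 35% × 12% = 4.2%.
Via Kestrel → Larkspur: 100% × 65% × 12% = 7.8%.
Total: 74% + 4.2% + 7.8% = 86%.
Rounded: 86.00%.

86.00%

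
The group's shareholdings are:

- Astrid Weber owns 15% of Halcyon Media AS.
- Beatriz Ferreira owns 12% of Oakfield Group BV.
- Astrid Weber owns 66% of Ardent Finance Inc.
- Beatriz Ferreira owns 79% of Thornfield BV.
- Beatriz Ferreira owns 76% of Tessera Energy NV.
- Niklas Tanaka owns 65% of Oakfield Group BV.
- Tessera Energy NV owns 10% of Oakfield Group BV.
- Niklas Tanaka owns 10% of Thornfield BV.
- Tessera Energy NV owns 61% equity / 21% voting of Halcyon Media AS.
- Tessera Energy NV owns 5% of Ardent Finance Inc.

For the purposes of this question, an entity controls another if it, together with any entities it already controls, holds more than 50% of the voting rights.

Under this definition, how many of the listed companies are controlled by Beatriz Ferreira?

2

Beatriz holds 76% of Tessera, so Beatriz controls Tessera.
Beatriz holds 79% of Thornfield, so Beatriz controls Thornfield.
No other company's threshold is met.
Beatriz controls 2 companies.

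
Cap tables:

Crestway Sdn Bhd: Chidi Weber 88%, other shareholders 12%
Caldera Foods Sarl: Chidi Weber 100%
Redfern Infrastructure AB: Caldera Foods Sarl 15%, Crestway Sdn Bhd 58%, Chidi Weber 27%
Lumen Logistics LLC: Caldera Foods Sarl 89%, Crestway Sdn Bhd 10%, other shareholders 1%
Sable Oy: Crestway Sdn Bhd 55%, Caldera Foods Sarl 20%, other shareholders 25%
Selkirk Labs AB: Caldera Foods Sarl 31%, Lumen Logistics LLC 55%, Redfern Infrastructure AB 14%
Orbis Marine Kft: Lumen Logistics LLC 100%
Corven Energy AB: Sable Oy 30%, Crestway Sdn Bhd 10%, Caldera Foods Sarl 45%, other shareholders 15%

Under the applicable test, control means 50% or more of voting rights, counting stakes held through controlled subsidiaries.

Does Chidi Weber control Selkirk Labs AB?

Chidi holds 88% of Crestway, so Chidi controls Crestway.
Chidi holds 100% of Caldera, so Chidi controls Caldera.
Caldera and Crestway together hold 89% + 10% = 99% of Lumen, so Chidi controls Lumen.
Caldera and Crestway and Chidi together hold 15% + 58% + 27% = 100% of Redfern, so Chidi controls Redfern.
Caldera and Lumen and Redfern together hold 31% + 55% + 14% = 100% of Selkirk, so Chidi controls Selkirk.

Yes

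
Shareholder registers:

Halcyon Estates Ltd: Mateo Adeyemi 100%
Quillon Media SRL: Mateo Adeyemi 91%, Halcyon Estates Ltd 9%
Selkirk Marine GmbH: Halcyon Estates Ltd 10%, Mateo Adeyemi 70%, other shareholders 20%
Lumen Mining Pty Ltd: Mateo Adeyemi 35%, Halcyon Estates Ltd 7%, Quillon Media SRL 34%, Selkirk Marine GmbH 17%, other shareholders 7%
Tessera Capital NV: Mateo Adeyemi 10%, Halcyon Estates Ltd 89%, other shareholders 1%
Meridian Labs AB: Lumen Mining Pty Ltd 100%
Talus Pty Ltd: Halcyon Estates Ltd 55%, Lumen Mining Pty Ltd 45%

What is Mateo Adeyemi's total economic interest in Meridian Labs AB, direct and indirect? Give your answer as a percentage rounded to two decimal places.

89.60%

Mateo reaches Meridian along 6 paths.
Via Lumen: 35% × 100% = 35%.
Via Halcyon → Lumen: 100% × 7% × 100% = 7%.
Via Quillon → Lumen: 91% × 34% × 100% = 30.94%.
Via Halcyon → Quillon → Lumen: 100% × 9% × 34% × 100% = 3.06%.
Via Halcyon → Selkirk → Lumen: 100% × 10% × 17% × 100% = 1.7%.
Via Selkirk → Lumen: 70% × 17% × 100% = 11.9%.
Total: 35% + 7% + 30.94% + 3.06% + 1.7% + 11.9% = 89.6%.
Rounded: 89.60%.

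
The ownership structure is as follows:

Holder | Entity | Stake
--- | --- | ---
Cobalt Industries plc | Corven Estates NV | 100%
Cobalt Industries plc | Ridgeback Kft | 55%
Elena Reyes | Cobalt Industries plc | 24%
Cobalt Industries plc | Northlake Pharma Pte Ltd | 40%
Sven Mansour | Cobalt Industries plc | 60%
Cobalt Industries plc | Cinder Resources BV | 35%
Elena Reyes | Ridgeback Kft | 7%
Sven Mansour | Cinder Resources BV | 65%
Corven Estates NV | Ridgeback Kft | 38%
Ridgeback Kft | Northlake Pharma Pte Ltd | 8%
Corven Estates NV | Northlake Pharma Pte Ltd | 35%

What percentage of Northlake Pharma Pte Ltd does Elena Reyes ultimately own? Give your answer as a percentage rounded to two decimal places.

Elena reaches Northlake along 5 paths.
Via Cobalt: 24% × 40% = 9.6%.
Via Cobalt → Corven: 24% × 100% × 35% = 8.4%.
Via Cobalt → Corven → Ridgeback: 24% × 100% × 38% × 8% = 0.7296%.
Via Ridgeback: 7% × 8% = 0.56%.
Via Cobalt → Ridgeback: 24% × 55% × 8% = 1.056%.
Total: 9.6% + 8.4% + 0.7296% + 0.56% + 1.056% = 20.3456%.
Rounded: 20.35%.

20.35%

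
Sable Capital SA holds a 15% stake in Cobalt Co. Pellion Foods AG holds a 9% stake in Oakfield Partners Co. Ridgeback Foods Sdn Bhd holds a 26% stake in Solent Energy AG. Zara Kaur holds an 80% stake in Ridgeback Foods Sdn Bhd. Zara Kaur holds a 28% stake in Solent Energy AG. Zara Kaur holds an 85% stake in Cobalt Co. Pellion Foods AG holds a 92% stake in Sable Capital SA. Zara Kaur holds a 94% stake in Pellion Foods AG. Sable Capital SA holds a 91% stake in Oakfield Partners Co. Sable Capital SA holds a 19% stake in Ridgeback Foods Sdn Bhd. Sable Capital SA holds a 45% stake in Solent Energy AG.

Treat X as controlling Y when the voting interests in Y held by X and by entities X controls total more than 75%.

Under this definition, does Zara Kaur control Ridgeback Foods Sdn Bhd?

Zara holds 94% of Pellion, so Zara controls Pellion.
Pellion holds 92% of Sable, so Zara controls Sable.
Zara and Sable together hold 80% + 19% = 99% of Ridgeback, so Zara controls Ridgeback.

Yes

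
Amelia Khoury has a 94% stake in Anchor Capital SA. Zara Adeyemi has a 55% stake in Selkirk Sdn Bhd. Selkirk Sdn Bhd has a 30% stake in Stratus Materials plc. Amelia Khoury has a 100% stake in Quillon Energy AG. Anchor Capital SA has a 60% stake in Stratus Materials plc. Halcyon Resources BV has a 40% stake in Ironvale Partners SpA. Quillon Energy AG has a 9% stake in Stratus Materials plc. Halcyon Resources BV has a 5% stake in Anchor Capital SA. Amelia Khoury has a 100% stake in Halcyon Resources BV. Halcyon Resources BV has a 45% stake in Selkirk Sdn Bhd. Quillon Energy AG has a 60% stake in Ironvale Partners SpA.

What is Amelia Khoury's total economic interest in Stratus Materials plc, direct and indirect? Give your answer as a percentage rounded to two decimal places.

81.90%

Amelia reaches Stratus along 4 paths.
Via Anchor: 94% × 60% = 56.4%.
Via Halcyon → Anchor: 100% × 5% × 60% = 3%.
Via Halcyon → Selkirk: 100% × 45% × 30% = 13.5%.
Via Quillon: 100% × 9% = 9%.
Total: 56.4% + 3% + 13.5% + 9% = 81.9%.
Rounded: 81.90%.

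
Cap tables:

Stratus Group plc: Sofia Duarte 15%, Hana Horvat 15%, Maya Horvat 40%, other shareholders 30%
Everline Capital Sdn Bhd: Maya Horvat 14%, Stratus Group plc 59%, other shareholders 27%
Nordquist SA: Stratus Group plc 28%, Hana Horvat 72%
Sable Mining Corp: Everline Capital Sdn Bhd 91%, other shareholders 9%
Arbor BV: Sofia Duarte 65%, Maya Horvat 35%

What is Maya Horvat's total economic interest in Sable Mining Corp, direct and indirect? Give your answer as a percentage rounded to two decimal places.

Maya reaches Sable along 2 paths.
Via Everline: 14% × 91% = 12.74%.
Via Stratus → Everline: 40% × 59% × 91% = 21.476%.
Total: 12.74% + 21.476% = 34.216%.
Rounded: 34.22%.

34.22%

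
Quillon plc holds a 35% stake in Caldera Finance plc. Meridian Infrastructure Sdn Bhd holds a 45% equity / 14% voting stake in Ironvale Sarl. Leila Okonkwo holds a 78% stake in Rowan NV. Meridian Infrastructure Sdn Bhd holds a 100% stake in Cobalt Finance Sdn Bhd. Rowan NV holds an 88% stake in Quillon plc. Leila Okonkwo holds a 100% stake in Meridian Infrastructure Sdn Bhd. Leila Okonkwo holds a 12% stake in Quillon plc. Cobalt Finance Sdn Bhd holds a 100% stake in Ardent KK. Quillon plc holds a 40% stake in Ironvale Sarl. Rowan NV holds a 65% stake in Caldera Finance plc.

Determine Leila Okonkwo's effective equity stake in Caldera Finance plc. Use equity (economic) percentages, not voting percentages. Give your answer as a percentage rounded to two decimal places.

Leila reaches Caldera along 3 paths.
Via Rowan: 78% × 65% = 50.7%.
Via Quillon: 12% × 35% = 4.2%.
Via Rowan → Quillon: 78% × 88% × 35% = 24.024%.
Total: 50.7% + 4.2% + 24.024% = 78.924%.
Rounded: 78.92%.

78.92%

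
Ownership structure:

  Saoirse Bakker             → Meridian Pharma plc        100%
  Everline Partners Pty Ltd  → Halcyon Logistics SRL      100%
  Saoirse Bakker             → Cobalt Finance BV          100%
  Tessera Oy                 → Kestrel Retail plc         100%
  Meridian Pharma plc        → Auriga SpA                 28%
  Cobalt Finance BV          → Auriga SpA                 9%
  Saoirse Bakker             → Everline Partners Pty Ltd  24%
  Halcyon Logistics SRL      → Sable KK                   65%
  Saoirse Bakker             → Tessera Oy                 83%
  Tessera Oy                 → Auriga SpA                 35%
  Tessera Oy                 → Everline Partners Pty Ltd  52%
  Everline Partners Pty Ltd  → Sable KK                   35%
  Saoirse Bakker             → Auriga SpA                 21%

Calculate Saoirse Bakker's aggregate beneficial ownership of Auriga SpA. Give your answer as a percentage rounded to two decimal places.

Saoirse reaches Auriga along 4 paths.
Via Cobalt: 100% × 9% = 9%.
Via Tessera: 83% × 35% = 29.05%.
Via Meridian: 100% × 28% = 28%.
Direct stake: 21% = 21%.
Total: 9% + 29.05% + 28% + 21% = 87.05%.

87.05%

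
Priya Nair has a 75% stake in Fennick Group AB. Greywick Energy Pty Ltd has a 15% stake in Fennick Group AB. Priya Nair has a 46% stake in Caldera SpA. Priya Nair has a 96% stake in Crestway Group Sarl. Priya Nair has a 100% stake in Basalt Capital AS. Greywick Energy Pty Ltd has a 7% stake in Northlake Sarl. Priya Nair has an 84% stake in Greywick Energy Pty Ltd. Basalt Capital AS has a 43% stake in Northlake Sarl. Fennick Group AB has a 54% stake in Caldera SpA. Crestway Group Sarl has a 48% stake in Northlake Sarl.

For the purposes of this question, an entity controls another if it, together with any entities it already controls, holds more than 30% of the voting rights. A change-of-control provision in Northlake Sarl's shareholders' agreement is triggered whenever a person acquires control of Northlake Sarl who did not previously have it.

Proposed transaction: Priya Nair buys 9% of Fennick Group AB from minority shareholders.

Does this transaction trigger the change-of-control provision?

The purchase changes only Priya's holdings, so Priya is the only person who could newly come to control Northlake.
Priya holds 100% of Basalt, so Priya controls Basalt.
Priya holds 84% of Greywick, so Priya controls Greywick.
Priya holds 96% of Crestway, so Priya controls Crestway.
Basalt and Greywick and Crestway together hold 43% + 7% + 48% = 98% of Northlake, so Priya controls Northlake.
So Priya already controls Northlake before the transaction.
After the purchase, Priya's direct stake in Fennick rises to 75% + 9% = 84%.
Priya controlled Northlake already, so this is not a new person acquiring control; every other person's position is unchanged or reduced.
No new person acquires control, so the clause is not triggered.

No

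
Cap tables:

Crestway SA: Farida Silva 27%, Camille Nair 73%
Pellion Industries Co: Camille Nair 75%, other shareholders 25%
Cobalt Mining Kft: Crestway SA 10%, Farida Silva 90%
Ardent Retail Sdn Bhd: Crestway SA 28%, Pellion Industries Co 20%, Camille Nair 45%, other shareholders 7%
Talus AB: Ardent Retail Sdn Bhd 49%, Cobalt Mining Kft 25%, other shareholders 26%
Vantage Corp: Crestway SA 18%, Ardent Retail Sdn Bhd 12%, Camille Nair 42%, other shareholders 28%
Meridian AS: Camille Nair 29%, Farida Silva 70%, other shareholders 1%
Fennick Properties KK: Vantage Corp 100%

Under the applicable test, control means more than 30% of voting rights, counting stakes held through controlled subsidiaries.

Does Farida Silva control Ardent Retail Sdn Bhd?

Farida holds 90% of Cobalt, so Farida controls Cobalt.
Farida holds 70% of Meridian, so Farida controls Meridian.
Neither Farida nor any entity Farida controls holds any voting interest in Ardent.
So Farida does not control Ardent.

No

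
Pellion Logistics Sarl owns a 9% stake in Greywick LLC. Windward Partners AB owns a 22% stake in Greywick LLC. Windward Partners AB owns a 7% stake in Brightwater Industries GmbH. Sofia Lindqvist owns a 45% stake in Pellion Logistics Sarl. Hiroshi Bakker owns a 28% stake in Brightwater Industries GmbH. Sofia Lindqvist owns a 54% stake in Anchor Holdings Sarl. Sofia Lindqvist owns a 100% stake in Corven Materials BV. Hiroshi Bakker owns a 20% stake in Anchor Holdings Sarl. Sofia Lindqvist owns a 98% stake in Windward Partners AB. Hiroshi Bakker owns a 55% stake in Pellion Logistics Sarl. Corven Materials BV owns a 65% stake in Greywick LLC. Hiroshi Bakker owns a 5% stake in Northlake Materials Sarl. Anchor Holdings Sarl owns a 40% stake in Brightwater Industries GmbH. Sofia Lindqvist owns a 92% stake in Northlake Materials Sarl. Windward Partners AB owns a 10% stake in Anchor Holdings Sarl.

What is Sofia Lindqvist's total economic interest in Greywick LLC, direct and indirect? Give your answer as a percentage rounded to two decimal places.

Sofia reaches Greywick along 3 paths.
Via Pellion: 45% × 9% = 4.05%.
Via Corven: 100% × 65% = 65%.
Via Windward: 98% × 22% = 21.56%.
Total: 4.05% + 65% + 21.56% = 90.61%.

90.61%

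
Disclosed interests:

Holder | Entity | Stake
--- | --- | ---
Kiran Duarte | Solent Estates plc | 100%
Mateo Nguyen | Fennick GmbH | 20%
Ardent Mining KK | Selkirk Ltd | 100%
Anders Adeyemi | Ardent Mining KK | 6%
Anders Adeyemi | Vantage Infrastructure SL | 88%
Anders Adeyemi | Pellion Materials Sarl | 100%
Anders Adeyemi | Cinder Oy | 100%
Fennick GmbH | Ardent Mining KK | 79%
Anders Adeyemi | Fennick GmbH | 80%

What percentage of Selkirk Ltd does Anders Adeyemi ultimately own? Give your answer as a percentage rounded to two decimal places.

Anders reaches Selkirk along 2 paths.
Via Fennick → Ardent: 80% × 79% × 100% = 63.2%.
Via Ardent: 6% × 100% = 6%.
Total: 63.2% + 6% = 69.2%.
Rounded: 69.20%.

69.20%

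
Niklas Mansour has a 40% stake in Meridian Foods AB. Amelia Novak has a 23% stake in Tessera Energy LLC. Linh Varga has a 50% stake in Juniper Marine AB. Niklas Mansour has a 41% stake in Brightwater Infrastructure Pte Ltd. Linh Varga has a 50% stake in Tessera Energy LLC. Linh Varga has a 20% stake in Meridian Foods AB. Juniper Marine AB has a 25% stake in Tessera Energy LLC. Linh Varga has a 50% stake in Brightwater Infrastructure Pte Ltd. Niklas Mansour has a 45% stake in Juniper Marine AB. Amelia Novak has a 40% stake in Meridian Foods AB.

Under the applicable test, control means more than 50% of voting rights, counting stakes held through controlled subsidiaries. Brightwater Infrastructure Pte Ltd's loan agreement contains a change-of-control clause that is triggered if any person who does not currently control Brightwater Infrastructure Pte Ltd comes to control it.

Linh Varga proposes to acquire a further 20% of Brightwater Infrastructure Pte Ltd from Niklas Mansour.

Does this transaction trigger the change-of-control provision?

Yes

The purchase adds only to Linh's holdings (Niklas's stake shrinks), so Linh is the only person who could newly come to control Brightwater.
Linh's largest direct stake is 50% in Juniper, which does not meet the threshold, so Linh controls no company.
In Brightwater, Linh's side holds only 50%, not > 50%.
So before the transaction, Linh does not control Brightwater.
After the purchase, Linh's direct stake in Brightwater rises to 50% + 20% = 70%, and Niklas's stake falls to 21%.
Linh holds 70% of Brightwater, so Linh controls Brightwater.
Linh did not control Brightwater before and does after, so the clause is triggered.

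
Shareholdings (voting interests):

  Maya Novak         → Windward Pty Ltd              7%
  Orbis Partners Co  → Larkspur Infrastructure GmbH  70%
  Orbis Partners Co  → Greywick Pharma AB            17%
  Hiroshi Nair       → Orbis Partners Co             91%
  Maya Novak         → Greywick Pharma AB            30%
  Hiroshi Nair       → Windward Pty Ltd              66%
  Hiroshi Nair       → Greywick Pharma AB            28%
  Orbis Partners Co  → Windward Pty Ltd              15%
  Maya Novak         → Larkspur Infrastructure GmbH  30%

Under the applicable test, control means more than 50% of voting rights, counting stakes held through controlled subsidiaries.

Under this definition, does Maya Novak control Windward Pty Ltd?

Maya's largest direct stake is 30% in Greywick, which does not meet the threshold, so Maya controls no company.
In Windward, Maya's side holds only 7%, not > 50%.
So Maya does not control Windward.

No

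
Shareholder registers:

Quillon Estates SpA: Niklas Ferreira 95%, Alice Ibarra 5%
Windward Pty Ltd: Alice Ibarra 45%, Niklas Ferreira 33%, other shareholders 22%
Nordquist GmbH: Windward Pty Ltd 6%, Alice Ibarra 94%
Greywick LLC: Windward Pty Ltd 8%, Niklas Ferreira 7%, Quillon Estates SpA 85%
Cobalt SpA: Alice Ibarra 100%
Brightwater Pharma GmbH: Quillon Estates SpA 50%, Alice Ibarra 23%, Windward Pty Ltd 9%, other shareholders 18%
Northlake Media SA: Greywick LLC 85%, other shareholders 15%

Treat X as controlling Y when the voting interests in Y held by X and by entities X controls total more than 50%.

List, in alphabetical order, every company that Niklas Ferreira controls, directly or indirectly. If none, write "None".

Greywick LLC, Northlake Media SA, Quillon Estates SpA

Niklas holds 95% of Quillon, so Niklas controls Quillon.
Niklas and Quillon together hold 7% + 85% = 92% of Greywick, so Niklas controls Greywick.
Greywick holds 85% of Northlake, so Niklas controls Northlake.
No other company's threshold is met.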